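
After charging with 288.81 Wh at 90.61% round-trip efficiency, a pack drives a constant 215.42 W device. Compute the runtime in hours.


Step 1: E_discharge = eta/100 * E_charge = 90.61/100 * 288.81 = 261.69 Wh
Step 2: t = E_discharge / P = 261.69 / 215.42 = 1.215 hr

1.215 hr


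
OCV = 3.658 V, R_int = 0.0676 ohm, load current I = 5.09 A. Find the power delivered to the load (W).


Step 1: V_terminal = OCV - I*R = 3.658 - 5.09 * 0.0676 = 3.3139 V
Step 2: P_out = V_terminal * I = 3.3139 * 5.09 = 16.87 W

16.87 W


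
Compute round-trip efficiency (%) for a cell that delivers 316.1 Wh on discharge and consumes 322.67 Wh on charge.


Round-trip efficiency = 316.1/322.67 * 100% = 97.96%

97.96%


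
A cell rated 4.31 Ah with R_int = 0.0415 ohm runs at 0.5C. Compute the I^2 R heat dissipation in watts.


Step 1: I = C_rate * capacity = 0.5 * 4.31 = 2.155 A
Step 2: Q = I^2 * R = 2.155^2 * 0.0415 = 4.644 * 0.0415 = 0.1927 W

0.1927 W


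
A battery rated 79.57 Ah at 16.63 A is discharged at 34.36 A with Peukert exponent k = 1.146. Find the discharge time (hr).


t_rated = C / I_rated = 79.57 / 16.63 = 4.7847 hr
(I_rated/I)^k = (0.48399)^1.146 = 0.43533
t = t_rated * (I_rated/I)^k = 4.7847 * 0.43533 = 2.083 hr

2.083 hr


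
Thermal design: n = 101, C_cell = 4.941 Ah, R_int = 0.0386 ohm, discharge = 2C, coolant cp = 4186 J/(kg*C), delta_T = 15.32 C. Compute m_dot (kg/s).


Step 1: I = 2 * 4.941 = 9.882 A
Step 2: Q_cell = I^2 * R = 9.882^2 * 0.0386 = 3.7694 W
Step 3: Q_total = 101 * 3.7694 = 380.71 W
Step 4: m_dot = Q_total / (cp * dT) = 380.71 / (4186 * 15.32) = 0.005937 kg/s

0.005937 kg/s


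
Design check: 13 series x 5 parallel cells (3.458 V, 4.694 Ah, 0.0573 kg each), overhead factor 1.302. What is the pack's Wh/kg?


Step 1: V_pack = 13 * 3.458 = 44.954 V
Step 2: C_pack = 5 * 4.694 = 23.47 Ah
Step 3: E_pack = V_pack * C_pack = 44.954 * 23.47 = 1055.1 Wh
Step 4: m_pack = 13 * 5 * 0.0573 * 1.302 = 4.8493 kg
Step 5: ED = E_pack / m_pack = 1055.1 / 4.8493 = 217.6 Wh/kg

217.6 Wh/kg


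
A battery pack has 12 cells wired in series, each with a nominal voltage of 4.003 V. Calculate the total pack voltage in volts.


Series voltages add: 12 * 4.003 V = 48.036 V

48.036 V


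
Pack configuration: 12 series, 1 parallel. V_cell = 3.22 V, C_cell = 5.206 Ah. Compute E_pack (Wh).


E = Ns * Vcell * Np * Ccell = 12 * 3.22 * 1 * 5.206 = 201.2 Wh

201.2 Wh


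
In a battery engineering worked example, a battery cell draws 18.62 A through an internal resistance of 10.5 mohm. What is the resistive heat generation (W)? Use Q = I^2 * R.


Convert: R = 10.5 mohm = 0.0105 ohm
I^2 = 346.7
Q = 346.7 * 0.0105 = 3.640 W

3.640 W


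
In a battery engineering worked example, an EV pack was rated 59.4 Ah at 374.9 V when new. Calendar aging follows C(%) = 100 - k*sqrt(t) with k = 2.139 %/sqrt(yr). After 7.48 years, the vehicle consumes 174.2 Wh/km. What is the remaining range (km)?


Step 1: capacity retention = 100 - 2.139 * sqrt(7.48) = 100 - 2.139 * 2.735 = 94.15%
Step 2: C_now = 59.4 * 94.15/100 = 55.925 Ah
Step 3: E_pack = V * C_now = 374.9 * 55.925 = 20966 Wh
Step 4: range = E_pack / consumption = 20966 / 174.2 = 120.4 km

120.4 km


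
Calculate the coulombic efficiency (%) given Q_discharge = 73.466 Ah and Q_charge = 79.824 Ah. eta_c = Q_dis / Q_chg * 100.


eta_c = Q_dis / Q_chg * 100 = 73.466 / 79.824 * 100 = 92.03%

92.03%


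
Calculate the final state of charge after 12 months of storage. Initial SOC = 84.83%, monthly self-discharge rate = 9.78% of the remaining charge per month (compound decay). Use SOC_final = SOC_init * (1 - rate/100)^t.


Monthly retention factor = 1 - 9.78/100 = 0.9022
Over 12 months: factor^12 = 0.29083
SOC_final = 84.83 * 0.29083 = 24.67%

24.67%


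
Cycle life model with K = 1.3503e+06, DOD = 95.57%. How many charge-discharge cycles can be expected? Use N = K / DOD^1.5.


Step 1: DOD^1.5 = 95.57^1.5 = 934.29
Step 2: N = 1.3503e+06 / 934.29 = 1445 cycles

1445 cycles


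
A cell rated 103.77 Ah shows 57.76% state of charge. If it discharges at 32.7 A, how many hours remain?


Step 1: remaining = SOC/100 * C_total = 57.76/100 * 103.77 = 59.938 Ah
Step 2: t = remaining / I = 59.938 / 32.7 = 1.833 hr

1.833 hr


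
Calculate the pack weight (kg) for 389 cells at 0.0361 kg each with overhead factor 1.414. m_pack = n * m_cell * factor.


Cell mass sum = 389 * 0.0361 = 14.043 kg
With overhead 1.414: m_pack = 14.043 * 1.414 = 19.86 kg

19.86 kg


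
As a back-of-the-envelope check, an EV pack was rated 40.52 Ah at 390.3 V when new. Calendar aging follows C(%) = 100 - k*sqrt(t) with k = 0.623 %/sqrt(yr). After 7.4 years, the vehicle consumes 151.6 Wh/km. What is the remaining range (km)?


Step 1: capacity retention = 100 - 0.623 * sqrt(7.4) = 100 - 0.623 * 2.7203 = 98.305%
Step 2: C_now = 40.52 * 98.305/100 = 39.833 Ah
Step 3: E_pack = V * C_now = 390.3 * 39.833 = 15547 Wh
Step 4: range = E_pack / consumption = 15547 / 151.6 = 102.6 km

102.6 km


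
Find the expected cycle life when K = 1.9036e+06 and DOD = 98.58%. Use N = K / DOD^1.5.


DOD^1.5 = 978.78
N = K / DOD^1.5 = 1.9036e+06 / 978.78 = 1945

1945 cycles


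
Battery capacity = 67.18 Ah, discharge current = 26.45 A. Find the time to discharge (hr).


Runtime = 67.18 Ah / 26.45 A = 2.540 hr

2.540 hr


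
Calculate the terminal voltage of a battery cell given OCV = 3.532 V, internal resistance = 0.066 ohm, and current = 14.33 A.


V = OCV - I*R = 3.532 - 14.33 * 0.066 = 2.586 V

2.586 V


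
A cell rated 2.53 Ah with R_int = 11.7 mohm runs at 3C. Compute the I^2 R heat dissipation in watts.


Convert: R = 11.7 mohm = 0.0117 ohm
Step 1: I = C_rate * capacity = 3 * 2.53 = 7.59 A
Step 2: Q = I^2 * R = 7.59^2 * 0.0117 = 57.608 * 0.0117 = 0.6740 W

0.6740 W


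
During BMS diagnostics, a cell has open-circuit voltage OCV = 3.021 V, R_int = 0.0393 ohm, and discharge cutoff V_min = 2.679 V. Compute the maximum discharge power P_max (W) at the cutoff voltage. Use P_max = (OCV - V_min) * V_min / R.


dV = OCV - V_min = 0.342 V (so I_max = dV / R)
P_max = dV * V_min / R = 0.342 * 2.679 / 0.0393 = 23.31 W

23.31 W


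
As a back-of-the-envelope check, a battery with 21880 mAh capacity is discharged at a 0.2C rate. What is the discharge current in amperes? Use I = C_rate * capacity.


Convert: capacity = 21880 mAh = 21.88 Ah
I = C_rate * capacity = 0.2 * 21.88 = 4.376 A

4.376 A


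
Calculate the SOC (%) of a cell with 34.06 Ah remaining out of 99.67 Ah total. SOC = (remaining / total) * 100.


SOC = (remaining / total) * 100 = (34.06 / 99.67) * 100 = 34.17%

34.17%


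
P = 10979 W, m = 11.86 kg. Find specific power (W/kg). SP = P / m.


Specific power = 10979 W / 11.86 kg = 925.7 W/kg

925.7 W/kg


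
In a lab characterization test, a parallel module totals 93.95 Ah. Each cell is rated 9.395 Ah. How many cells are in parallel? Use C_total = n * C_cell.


n = C_total / C_cell = 93.95 / 9.395 = 10

10


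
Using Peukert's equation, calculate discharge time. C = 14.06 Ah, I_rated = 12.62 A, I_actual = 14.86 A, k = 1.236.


Step 1: t_rated = C / I_rated = 14.06 / 12.62 = 1.1141 hr
Step 2: ratio = 12.62 / 14.86 = 0.84926
Step 3: ratio^k = 0.84926^1.236 = 0.81714
Step 4: t = t_rated * ratio^k = 1.1141 * 0.81714 = 0.9104 hr

0.9104 hr


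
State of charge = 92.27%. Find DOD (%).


Complement of SOC: DOD = 100% - 92.27% = 7.73%

7.73%


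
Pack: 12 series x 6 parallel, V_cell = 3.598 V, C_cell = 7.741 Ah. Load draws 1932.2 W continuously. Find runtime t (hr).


Step 1: E_pack = Ns * V_cell * Np * C_cell = 12 * 3.598 * 6 * 7.741 = 2005.4 Wh
Step 2: t = E_pack / P = 2005.4 / 1932.2 = 1.038 hr

1.038 hr


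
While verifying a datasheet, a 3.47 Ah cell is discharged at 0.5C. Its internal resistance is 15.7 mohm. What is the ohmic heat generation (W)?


Convert: R = 15.7 mohm = 0.0157 ohm
Step 1: I = C_rate * capacity = 0.5 * 3.47 = 1.735 A
Step 2: Q = I^2 * R = 1.735^2 * 0.0157 = 3.0102 * 0.0157 = 0.04726 W

0.04726 W


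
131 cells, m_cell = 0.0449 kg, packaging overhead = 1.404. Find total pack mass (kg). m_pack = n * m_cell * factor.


m_pack = n * m_cell * overhead = 131 * 0.0449 * 1.404 = 8.258 kg

8.258 kg


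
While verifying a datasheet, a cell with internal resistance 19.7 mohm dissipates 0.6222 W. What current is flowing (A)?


Convert: R = 19.7 mohm = 0.0197 ohm
I = sqrt(Q / R) = sqrt(0.6222 / 0.0197) = sqrt(31.584) = 5.620 A

5.620 A


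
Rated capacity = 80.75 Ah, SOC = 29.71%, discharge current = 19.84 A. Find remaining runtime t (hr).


Step 1: remaining = SOC/100 * C_total = 29.71/100 * 80.75 = 23.991 Ah
Step 2: t = remaining / I = 23.991 / 19.84 = 1.209 hr

1.209 hr


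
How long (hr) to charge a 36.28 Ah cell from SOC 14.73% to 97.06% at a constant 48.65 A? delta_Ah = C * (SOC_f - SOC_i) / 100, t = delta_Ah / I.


delta_Ah = 36.28 * (97.06 - 14.73) / 100 = 29.869 Ah
t = delta_Ah / I = 29.869 / 48.65 = 0.6140 hr

0.6140 hr


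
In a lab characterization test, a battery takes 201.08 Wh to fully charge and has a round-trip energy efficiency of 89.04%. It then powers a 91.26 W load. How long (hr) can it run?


Step 1: E_discharge = eta/100 * E_charge = 89.04/100 * 201.08 = 179.04 Wh
Step 2: t = E_discharge / P = 179.04 / 91.26 = 1.962 hr

1.962 hr


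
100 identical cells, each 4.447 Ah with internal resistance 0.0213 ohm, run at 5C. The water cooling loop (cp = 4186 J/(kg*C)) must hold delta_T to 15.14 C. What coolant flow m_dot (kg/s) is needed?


Step 1: I = 5 * 4.447 = 22.235 A
Step 2: Q_cell = I^2 * R = 22.235^2 * 0.0213 = 10.531 W
Step 3: Q_total = 100 * 10.531 = 1053.1 W
Step 4: m_dot = Q_total / (cp * dT) = 1053.1 / (4186 * 15.14) = 0.01662 kg/s

0.01662 kg/s


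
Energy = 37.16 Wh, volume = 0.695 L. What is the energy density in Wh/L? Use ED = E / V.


Volumetric ED = 37.16 Wh / 0.695 L = 53.47 Wh/L

53.47 Wh/L


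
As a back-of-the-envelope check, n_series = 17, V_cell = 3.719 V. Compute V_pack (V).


Series voltages add: 17 * 3.719 V = 63.223 V

63.223 V


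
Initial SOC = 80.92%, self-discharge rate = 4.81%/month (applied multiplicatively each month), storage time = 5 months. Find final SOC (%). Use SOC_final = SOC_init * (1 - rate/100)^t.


Monthly retention factor = 1 - 4.81/100 = 0.9519
Over 5 months: factor^5 = 0.78155
SOC_final = 80.92 * 0.78155 = 63.24%

63.24%


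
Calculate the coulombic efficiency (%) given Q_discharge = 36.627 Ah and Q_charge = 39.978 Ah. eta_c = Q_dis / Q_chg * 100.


Coulombic efficiency = 36.627/39.978 * 100% = 91.62%

91.62%


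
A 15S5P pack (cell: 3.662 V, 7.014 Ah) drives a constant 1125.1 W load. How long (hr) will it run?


Step 1: E_pack = Ns * V_cell * Np * C_cell = 15 * 3.662 * 5 * 7.014 = 1926.4 Wh
Step 2: t = E_pack / P = 1926.4 / 1125.1 = 1.712 hr

1.712 hr


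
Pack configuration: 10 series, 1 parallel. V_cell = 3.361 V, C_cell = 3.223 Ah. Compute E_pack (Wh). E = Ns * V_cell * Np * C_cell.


E = Ns * Vcell * Np * Ccell = 10 * 3.361 * 1 * 3.223 = 108.3 Wh

108.3 Wh


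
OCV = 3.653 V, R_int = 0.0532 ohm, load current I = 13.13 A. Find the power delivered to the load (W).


Step 1: V_terminal = OCV - I*R = 3.653 - 13.13 * 0.0532 = 2.9545 V
Step 2: P_out = V_terminal * I = 2.9545 * 13.13 = 38.79 W

38.79 W


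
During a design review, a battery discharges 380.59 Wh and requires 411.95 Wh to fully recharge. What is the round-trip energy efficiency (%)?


eta_e = E_dis / E_chg * 100 = 380.59 / 411.95 * 100 = 92.39%

92.39%


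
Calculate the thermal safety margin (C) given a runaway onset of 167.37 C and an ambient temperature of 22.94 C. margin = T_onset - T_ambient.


margin = T_onset - T_ambient = 167.37 - 22.94 = 144.43 C

144.43 C


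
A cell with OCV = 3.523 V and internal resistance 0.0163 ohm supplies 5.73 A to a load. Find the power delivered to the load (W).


Step 1: V_terminal = OCV - I*R = 3.523 - 5.73 * 0.0163 = 3.4296 V
Step 2: P_out = V_terminal * I = 3.4296 * 5.73 = 19.65 W

19.65 W


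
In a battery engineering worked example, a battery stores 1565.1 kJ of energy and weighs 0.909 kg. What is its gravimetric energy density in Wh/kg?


Convert: E = 1565.1 kJ = 434.75 Wh
ED = E / m = 434.75 / 0.909 = 478.3 Wh/kg

478.3 Wh/kg


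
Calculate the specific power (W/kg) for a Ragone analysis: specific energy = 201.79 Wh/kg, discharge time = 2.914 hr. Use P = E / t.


P_specific = E / t = 201.79 / 2.914 = 69.25 W/kg

69.25 W/kg


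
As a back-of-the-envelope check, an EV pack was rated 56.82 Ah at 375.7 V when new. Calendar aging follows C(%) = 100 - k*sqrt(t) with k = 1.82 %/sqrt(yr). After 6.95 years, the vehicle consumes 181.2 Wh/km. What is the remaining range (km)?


Step 1: capacity retention = 100 - 1.82 * sqrt(6.95) = 100 - 1.82 * 2.6363 = 95.202%
Step 2: C_now = 56.82 * 95.202/100 = 54.094 Ah
Step 3: E_pack = V * C_now = 375.7 * 54.094 = 20323 Wh
Step 4: range = E_pack / consumption = 20323 / 181.2 = 112.2 km

112.2 km


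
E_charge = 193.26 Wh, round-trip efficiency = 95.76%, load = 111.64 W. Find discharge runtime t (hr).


Step 1: E_discharge = eta/100 * E_charge = 95.76/100 * 193.26 = 185.07 Wh
Step 2: t = E_discharge / P = 185.07 / 111.64 = 1.658 hr

1.658 hr


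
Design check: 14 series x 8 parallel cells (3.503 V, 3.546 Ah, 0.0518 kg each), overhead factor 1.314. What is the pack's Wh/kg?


Step 1: V_pack = 14 * 3.503 = 49.042 V
Step 2: C_pack = 8 * 3.546 = 28.368 Ah
Step 3: E_pack = V_pack * C_pack = 49.042 * 28.368 = 1391.2 Wh
Step 4: m_pack = 14 * 8 * 0.0518 * 1.314 = 7.6233 kg
Step 5: ED = E_pack / m_pack = 1391.2 / 7.6233 = 182.5 Wh/kg

182.5 Wh/kg


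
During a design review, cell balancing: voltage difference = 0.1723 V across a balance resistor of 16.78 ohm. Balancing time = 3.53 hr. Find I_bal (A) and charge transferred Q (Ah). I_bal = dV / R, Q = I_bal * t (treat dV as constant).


I_bal = dV / R = 0.1723 / 16.78 = 0.010268 A
Q = I_bal * t = 0.010268 * 3.53 = 0.03625 Ah

I=0.010268 A, Q=0.03625 Ah


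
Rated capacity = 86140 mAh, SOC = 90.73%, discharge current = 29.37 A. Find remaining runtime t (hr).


Convert: C_total = 86140 mAh = 86.14 Ah
Step 1: remaining = SOC/100 * C_total = 90.73/100 * 86.14 = 78.155 Ah
Step 2: t = remaining / I = 78.155 / 29.37 = 2.661 hr

2.661 hr


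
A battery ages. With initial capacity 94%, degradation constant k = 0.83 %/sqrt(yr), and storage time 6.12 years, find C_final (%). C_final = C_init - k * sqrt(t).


sqrt(t) = sqrt(6.12) = 2.4739
C_final = 94 - 0.83 * 2.4739 = 91.95%

91.95%


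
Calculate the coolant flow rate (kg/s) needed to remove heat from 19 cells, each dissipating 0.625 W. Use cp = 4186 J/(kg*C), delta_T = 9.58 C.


Q_total = 19 * 0.625 = 11.875 W
m_dot = Q_total / (cp * dT) = 11.875 / (4186 * 9.58) = 2.961e-04 kg/s

2.961e-04 kg/s


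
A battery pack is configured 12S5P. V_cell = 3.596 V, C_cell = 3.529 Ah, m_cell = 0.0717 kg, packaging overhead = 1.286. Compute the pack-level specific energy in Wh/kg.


Step 1: V_pack = 12 * 3.596 = 43.152 V
Step 2: C_pack = 5 * 3.529 = 17.645 Ah
Step 3: E_pack = V_pack * C_pack = 43.152 * 17.645 = 761.42 Wh
Step 4: m_pack = 12 * 5 * 0.0717 * 1.286 = 5.5324 kg
Step 5: ED = E_pack / m_pack = 761.42 / 5.5324 = 137.6 Wh/kg

137.6 Wh/kg


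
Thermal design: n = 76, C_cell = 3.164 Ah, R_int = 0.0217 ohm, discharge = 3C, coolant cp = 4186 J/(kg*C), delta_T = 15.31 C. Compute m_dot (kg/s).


Step 1: I = 3 * 3.164 = 9.492 A
Step 2: Q_cell = I^2 * R = 9.492^2 * 0.0217 = 1.9551 W
Step 3: Q_total = 76 * 1.9551 = 148.59 W
Step 4: m_dot = Q_total / (cp * dT) = 148.59 / (4186 * 15.31) = 0.002319 kg/s

0.002319 kg/s


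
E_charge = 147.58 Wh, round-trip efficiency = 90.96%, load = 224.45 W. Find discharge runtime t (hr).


Step 1: E_discharge = eta/100 * E_charge = 90.96/100 * 147.58 = 134.24 Wh
Step 2: t = E_discharge / P = 134.24 / 224.45 = 0.5981 hr

0.5981 hr


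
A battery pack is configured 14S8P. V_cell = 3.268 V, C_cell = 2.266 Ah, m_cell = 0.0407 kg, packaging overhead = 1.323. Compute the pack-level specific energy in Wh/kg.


Step 1: V_pack = 14 * 3.268 = 45.752 V
Step 2: C_pack = 8 * 2.266 = 18.128 Ah
Step 3: E_pack = V_pack * C_pack = 45.752 * 18.128 = 829.39 Wh
Step 4: m_pack = 14 * 8 * 0.0407 * 1.323 = 6.0308 kg
Step 5: ED = E_pack / m_pack = 829.39 / 6.0308 = 137.5 Wh/kg

137.5 Wh/kg


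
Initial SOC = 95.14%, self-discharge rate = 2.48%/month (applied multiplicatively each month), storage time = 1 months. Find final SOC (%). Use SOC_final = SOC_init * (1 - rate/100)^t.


decay = (1 - 2.48/100)^1 = 0.9752
SOC_final = 95.14 * 0.9752 = 92.78%

92.78%


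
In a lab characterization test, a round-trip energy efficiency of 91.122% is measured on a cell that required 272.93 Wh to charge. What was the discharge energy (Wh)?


E_dis = eta/100 * E_chg = 91.122/100 * 272.93 = 248.7 Wh

248.7 Wh


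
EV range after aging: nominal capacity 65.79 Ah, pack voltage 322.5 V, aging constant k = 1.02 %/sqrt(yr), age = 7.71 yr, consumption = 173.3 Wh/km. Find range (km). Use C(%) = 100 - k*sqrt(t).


Step 1: capacity retention = 100 - 1.02 * sqrt(7.71) = 100 - 1.02 * 2.7767 = 97.168%
Step 2: C_now = 65.79 * 97.168/100 = 63.927 Ah
Step 3: E_pack = V * C_now = 322.5 * 63.927 = 20616 Wh
Step 4: range = E_pack / consumption = 20616 / 173.3 = 119.0 km

119.0 km


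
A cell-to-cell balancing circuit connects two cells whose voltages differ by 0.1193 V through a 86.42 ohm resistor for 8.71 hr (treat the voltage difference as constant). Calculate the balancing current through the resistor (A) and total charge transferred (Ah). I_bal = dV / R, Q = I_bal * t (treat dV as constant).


I_bal = dV / R = 0.1193 / 86.42 = 0.0013805 A
Q = I_bal * t = 0.0013805 * 8.71 = 0.01202 Ah

I=0.0013805 A, Q=0.01202 Ah


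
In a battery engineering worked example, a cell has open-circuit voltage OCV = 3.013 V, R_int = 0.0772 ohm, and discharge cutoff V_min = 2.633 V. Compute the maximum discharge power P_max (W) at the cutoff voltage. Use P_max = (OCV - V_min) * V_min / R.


P_max = (OCV - V_min) * V_min / R = (3.013 - 2.633) * 2.633 / 0.0772 = 0.38 * 2.633 / 0.0772 = 12.96 W

12.96 W


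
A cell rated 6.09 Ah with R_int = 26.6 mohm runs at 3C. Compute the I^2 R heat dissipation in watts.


Convert: R = 26.6 mohm = 0.0266 ohm
Step 1: I = C_rate * capacity = 3 * 6.09 = 18.27 A
Step 2: Q = I^2 * R = 18.27^2 * 0.0266 = 333.79 * 0.0266 = 8.879 W

8.879 W


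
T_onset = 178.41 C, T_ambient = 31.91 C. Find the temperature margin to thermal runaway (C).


margin = T_onset - T_ambient = 178.41 - 31.91 = 146.5 C

146.5 C


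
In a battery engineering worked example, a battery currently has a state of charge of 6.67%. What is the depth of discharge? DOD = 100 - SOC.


DOD = 100 - SOC = 100 - 6.67 = 93.33%

93.33%


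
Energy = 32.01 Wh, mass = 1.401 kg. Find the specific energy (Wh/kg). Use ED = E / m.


Specific energy = 32.01 Wh / 1.401 kg = 22.85 Wh/kg

22.85 Wh/kg


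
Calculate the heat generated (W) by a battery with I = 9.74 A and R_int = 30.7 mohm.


Convert: R = 30.7 mohm = 0.0307 ohm
Q = I^2 * R = 9.74^2 * 0.0307 = 2.912 W

2.912 W


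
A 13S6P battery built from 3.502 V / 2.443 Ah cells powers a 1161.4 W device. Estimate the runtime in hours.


Step 1: E_pack = Ns * V_cell * Np * C_cell = 13 * 3.502 * 6 * 2.443 = 667.32 Wh
Step 2: t = E_pack / P = 667.32 / 1161.4 = 0.5746 hr

0.5746 hr


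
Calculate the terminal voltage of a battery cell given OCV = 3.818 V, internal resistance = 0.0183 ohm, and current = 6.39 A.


V = OCV - I*R = 3.818 - 6.39 * 0.0183 = 3.701 V

3.701 V


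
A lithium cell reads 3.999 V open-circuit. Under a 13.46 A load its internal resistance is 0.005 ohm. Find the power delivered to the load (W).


Step 1: V_terminal = OCV - I*R = 3.999 - 13.46 * 0.005 = 3.9317 V
Step 2: P_out = V_terminal * I = 3.9317 * 13.46 = 52.92 W

52.92 W


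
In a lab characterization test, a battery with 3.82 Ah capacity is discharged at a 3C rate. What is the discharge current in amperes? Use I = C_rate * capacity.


At 3C: I = 3 * 3.82 Ah = 11.46 A

11.46 A


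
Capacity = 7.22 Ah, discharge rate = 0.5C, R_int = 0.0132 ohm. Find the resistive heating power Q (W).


Step 1: I = C_rate * capacity = 0.5 * 7.22 = 3.61 A
Step 2: Q = I^2 * R = 3.61^2 * 0.0132 = 13.032 * 0.0132 = 0.1720 W

0.1720 W


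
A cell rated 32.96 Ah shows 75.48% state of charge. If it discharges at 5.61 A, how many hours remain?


Step 1: remaining = SOC/100 * C_total = 75.48/100 * 32.96 = 24.878 Ah
Step 2: t = remaining / I = 24.878 / 5.61 = 4.435 hr

4.435 hr


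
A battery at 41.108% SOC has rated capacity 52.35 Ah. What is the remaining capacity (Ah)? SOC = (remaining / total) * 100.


remaining = SOC / 100 * total = 41.108 / 100 * 52.35 = 21.52 Ah

21.52 Ah


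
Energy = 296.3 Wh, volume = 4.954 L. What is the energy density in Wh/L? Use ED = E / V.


Volumetric ED = 296.3 Wh / 4.954 L = 59.81 Wh/L

59.81 Wh/L


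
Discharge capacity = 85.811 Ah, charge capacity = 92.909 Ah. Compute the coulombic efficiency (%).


Coulombic efficiency = 85.811/92.909 * 100% = 92.36%

92.36%


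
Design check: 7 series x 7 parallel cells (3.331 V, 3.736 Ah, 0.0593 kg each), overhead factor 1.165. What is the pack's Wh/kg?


Step 1: V_pack = 7 * 3.331 = 23.317 V
Step 2: C_pack = 7 * 3.736 = 26.152 Ah
Step 3: E_pack = V_pack * C_pack = 23.317 * 26.152 = 609.79 Wh
Step 4: m_pack = 7 * 7 * 0.0593 * 1.165 = 3.3851 kg
Step 5: ED = E_pack / m_pack = 609.79 / 3.3851 = 180.1 Wh/kg

180.1 Wh/kg


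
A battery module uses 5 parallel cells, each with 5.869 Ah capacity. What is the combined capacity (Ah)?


Parallel capacities add: 5 * 5.869 Ah = 29.345 Ah

29.345 Ah


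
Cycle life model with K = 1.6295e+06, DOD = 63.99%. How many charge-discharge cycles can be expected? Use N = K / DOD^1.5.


DOD^1.5 = 511.88
N = K / DOD^1.5 = 1.6295e+06 / 511.88 = 3183

3183 cycles


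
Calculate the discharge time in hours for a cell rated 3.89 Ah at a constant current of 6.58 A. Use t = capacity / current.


Runtime = 3.89 Ah / 6.58 A = 0.5912 hr

0.5912 hr


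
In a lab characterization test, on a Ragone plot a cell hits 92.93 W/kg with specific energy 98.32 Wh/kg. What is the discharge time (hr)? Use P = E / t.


t = E / P = 98.32 / 92.93 = 1.058 hr

1.058 hr


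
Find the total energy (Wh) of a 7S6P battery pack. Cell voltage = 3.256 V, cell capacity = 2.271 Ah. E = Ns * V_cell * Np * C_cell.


V_pack = 7 * 3.256 = 22.792 V
C_pack = 6 * 2.271 = 13.626 Ah
E = V_pack * C_pack = 22.792 * 13.626 = 310.6 Wh

310.6 Wh


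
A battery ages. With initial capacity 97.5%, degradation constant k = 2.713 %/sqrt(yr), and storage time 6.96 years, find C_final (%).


Step 1: sqrt(6.96 yr) = 2.6382
Step 2: drop = 2.713 * 2.6382 = 7.1574
Step 3: C_final = 97.5 - 7.1574 = 90.34%

90.34%


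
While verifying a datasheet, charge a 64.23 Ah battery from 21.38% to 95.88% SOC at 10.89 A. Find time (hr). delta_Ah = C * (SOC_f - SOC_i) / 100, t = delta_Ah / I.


delta_Ah = 64.23 * (95.88 - 21.38) / 100 = 47.851 Ah
t = delta_Ah / I = 47.851 / 10.89 = 4.394 hr

4.394 hr


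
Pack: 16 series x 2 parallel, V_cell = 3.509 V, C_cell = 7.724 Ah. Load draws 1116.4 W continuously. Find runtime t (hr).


Step 1: E_pack = Ns * V_cell * Np * C_cell = 16 * 3.509 * 2 * 7.724 = 867.31 Wh
Step 2: t = E_pack / P = 867.31 / 1116.4 = 0.7769 hr

0.7769 hr


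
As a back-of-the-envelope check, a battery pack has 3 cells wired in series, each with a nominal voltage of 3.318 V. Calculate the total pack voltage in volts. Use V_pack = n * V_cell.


With 3 cells in series at 3.318 V each, V_pack = 9.954 V

9.954 V


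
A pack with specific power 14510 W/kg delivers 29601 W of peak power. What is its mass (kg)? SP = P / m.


m = P / SP = 29601 / 14510 = 2.040 kg

2.040 kg


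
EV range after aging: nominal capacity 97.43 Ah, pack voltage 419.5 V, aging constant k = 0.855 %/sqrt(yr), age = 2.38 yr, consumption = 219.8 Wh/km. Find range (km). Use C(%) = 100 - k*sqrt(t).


Step 1: capacity retention = 100 - 0.855 * sqrt(2.38) = 100 - 0.855 * 1.5427 = 98.681%
Step 2: C_now = 97.43 * 98.681/100 = 96.145 Ah
Step 3: E_pack = V * C_now = 419.5 * 96.145 = 40333 Wh
Step 4: range = E_pack / consumption = 40333 / 219.8 = 183.5 km

183.5 km


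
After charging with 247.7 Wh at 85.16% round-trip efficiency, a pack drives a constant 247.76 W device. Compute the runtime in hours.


Step 1: E_discharge = eta/100 * E_charge = 85.16/100 * 247.7 = 210.94 Wh
Step 2: t = E_discharge / P = 210.94 / 247.76 = 0.8514 hr

0.8514 hr


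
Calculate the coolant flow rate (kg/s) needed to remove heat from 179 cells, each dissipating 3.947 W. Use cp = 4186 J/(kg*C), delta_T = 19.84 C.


Step 1: Total heat Q = 179 * 3.947 W = 706.51 W
Step 2: denom = cp * dT = 4186 * 19.84 = 83050
Step 3: m_dot = 706.51 / 83050 = 0.008507 kg/s

0.008507 kg/s


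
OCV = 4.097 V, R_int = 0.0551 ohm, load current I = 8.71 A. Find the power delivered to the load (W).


Step 1: V_terminal = OCV - I*R = 4.097 - 8.71 * 0.0551 = 3.6171 V
Step 2: P_out = V_terminal * I = 3.6171 * 8.71 = 31.50 W

31.50 W


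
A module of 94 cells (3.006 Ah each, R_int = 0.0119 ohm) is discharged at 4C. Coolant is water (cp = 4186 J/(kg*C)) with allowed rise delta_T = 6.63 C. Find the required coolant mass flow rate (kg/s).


Step 1: I = 4 * 3.006 = 12.024 A
Step 2: Q_cell = I^2 * R = 12.024^2 * 0.0119 = 1.7205 W
Step 3: Q_total = 94 * 1.7205 = 161.73 W
Step 4: m_dot = Q_total / (cp * dT) = 161.73 / (4186 * 6.63) = 0.005827 kg/s

0.005827 kg/s


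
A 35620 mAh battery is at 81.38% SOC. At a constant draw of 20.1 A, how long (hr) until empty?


Convert: C_total = 35620 mAh = 35.62 Ah
Step 1: remaining = SOC/100 * C_total = 81.38/100 * 35.62 = 28.988 Ah
Step 2: t = remaining / I = 28.988 / 20.1 = 1.442 hr

1.442 hr


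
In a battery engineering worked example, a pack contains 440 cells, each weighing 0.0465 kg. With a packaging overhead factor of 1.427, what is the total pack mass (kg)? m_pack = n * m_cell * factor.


m_pack = n * m_cell * overhead = 440 * 0.0465 * 1.427 = 29.20 kg

29.20 kg


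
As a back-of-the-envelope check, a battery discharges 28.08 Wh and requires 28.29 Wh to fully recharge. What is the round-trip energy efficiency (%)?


eta_e = E_dis / E_chg * 100 = 28.08 / 28.29 * 100 = 99.26%

99.26%


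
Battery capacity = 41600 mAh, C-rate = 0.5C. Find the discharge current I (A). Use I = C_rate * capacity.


Convert: capacity = 41600 mAh = 41.6 Ah
At 0.5C: I = 0.5 * 41.6 Ah = 20.8 A

20.8 A


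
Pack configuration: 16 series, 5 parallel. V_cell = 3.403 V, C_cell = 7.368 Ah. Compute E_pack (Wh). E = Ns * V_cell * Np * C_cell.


V_pack = 16 * 3.403 = 54.448 V
C_pack = 5 * 7.368 = 36.84 Ah
E = V_pack * C_pack = 54.448 * 36.84 = 2006 Wh

2006 Wh


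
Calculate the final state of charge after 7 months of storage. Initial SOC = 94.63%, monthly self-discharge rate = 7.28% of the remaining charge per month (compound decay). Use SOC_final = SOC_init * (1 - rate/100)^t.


Monthly retention factor = 1 - 7.28/100 = 0.9272
Over 7 months: factor^7 = 0.58913
SOC_final = 94.63 * 0.58913 = 55.75%

55.75%


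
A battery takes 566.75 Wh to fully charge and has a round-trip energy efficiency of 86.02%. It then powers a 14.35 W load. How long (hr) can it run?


Step 1: E_discharge = eta/100 * E_charge = 86.02/100 * 566.75 = 487.52 Wh
Step 2: t = E_discharge / P = 487.52 / 14.35 = 33.97 hr

33.97 hr


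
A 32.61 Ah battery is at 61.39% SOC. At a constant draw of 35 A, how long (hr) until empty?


Step 1: remaining = SOC/100 * C_total = 61.39/100 * 32.61 = 20.019 Ah
Step 2: t = remaining / I = 20.019 / 35 = 0.5720 hr

0.5720 hr


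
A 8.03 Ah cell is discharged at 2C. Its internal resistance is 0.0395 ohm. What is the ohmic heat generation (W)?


Step 1: I = C_rate * capacity = 2 * 8.03 = 16.06 A
Step 2: Q = I^2 * R = 16.06^2 * 0.0395 = 257.92 * 0.0395 = 10.19 W

10.19 W


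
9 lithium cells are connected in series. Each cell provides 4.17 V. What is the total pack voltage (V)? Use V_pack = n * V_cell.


Series voltages add: 9 * 4.17 V = 37.53 V

37.53 V


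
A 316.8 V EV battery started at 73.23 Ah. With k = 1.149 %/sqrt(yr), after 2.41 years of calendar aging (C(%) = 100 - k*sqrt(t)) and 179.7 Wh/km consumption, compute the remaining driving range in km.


Step 1: capacity retention = 100 - 1.149 * sqrt(2.41) = 100 - 1.149 * 1.5524 = 98.216%
Step 2: C_now = 73.23 * 98.216/100 = 71.924 Ah
Step 3: E_pack = V * C_now = 316.8 * 71.924 = 22786 Wh
Step 4: range = E_pack / consumption = 22786 / 179.7 = 126.8 km

126.8 km


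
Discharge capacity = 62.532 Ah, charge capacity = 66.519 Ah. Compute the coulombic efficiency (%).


Coulombic efficiency = 62.532/66.519 * 100% = 94.01%

94.01%


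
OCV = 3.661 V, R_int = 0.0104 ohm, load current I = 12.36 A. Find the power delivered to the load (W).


Step 1: V_terminal = OCV - I*R = 3.661 - 12.36 * 0.0104 = 3.5325 V
Step 2: P_out = V_terminal * I = 3.5325 * 12.36 = 43.66 W

43.66 W


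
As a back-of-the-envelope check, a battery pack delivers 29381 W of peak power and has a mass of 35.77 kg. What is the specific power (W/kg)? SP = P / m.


Specific power = 29381 W / 35.77 kg = 821.4 W/kg

821.4 W/kg


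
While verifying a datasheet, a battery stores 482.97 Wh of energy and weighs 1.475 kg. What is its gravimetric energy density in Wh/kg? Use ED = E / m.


Specific energy = 482.97 Wh / 1.475 kg = 327.4 Wh/kg

327.4 Wh/kg


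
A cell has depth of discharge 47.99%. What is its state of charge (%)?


SOC = 100 - DOD = 100 - 47.99 = 52.01%

52.01%


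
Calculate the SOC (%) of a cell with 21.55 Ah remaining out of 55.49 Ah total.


SOC% = 21.55 / 55.49 * 100 = 38.84%

38.84%


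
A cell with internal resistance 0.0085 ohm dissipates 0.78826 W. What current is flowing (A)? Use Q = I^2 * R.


I = sqrt(Q / R) = sqrt(0.78826 / 0.0085) = sqrt(92.736) = 9.630 A

9.630 A


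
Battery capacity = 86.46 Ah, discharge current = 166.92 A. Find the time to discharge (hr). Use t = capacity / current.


Runtime = 86.46 Ah / 166.92 A = 0.5180 hr

0.5180 hr


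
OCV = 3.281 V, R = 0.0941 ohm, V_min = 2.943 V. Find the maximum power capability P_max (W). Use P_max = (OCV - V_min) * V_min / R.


P_max = (OCV - V_min) * V_min / R = (3.281 - 2.943) * 2.943 / 0.0941 = 0.338 * 2.943 / 0.0941 = 10.57 W

10.57 W


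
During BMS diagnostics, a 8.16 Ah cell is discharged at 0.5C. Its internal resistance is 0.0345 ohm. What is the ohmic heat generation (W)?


Step 1: I = C_rate * capacity = 0.5 * 8.16 = 4.08 A
Step 2: Q = I^2 * R = 4.08^2 * 0.0345 = 16.646 * 0.0345 = 0.5743 W

0.5743 W


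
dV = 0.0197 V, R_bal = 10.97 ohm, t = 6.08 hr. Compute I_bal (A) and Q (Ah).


I_bal = dV / R = 0.0197 / 10.97 = 0.0017958 A
Q = I_bal * t = 0.0017958 * 6.08 = 0.01092 Ah

I=0.0017958 A, Q=0.01092 Ah


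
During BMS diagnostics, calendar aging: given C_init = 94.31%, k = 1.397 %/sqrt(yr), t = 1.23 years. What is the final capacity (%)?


sqrt(t) = sqrt(1.23) = 1.1091
C_final = 94.31 - 1.397 * 1.1091 = 92.76%

92.76%


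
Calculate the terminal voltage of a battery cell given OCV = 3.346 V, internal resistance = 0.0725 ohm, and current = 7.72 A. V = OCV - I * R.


IR drop = 7.72 * 0.0725 = 0.5597 V
V = 3.346 - 0.5597 = 2.786 V

2.786 V


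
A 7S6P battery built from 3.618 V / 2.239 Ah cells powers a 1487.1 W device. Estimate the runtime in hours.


Step 1: E_pack = Ns * V_cell * Np * C_cell = 7 * 3.618 * 6 * 2.239 = 340.23 Wh
Step 2: t = E_pack / P = 340.23 / 1487.1 = 0.2288 hr

0.2288 hr


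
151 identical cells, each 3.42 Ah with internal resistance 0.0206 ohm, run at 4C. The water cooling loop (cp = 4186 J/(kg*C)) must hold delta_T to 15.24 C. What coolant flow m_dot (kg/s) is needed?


Step 1: I = 4 * 3.42 = 13.68 A
Step 2: Q_cell = I^2 * R = 13.68^2 * 0.0206 = 3.8551 W
Step 3: Q_total = 151 * 3.8551 = 582.12 W
Step 4: m_dot = Q_total / (cp * dT) = 582.12 / (4186 * 15.24) = 0.009125 kg/s

0.009125 kg/s


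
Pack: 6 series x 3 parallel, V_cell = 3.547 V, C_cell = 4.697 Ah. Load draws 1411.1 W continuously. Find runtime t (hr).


Step 1: E_pack = Ns * V_cell * Np * C_cell = 6 * 3.547 * 3 * 4.697 = 299.88 Wh
Step 2: t = E_pack / P = 299.88 / 1411.1 = 0.2125 hr

0.2125 hr


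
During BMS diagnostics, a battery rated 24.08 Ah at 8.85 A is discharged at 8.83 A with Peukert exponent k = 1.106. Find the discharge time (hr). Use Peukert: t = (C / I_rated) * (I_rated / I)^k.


Step 1: t_rated = C / I_rated = 24.08 / 8.85 = 2.7209 hr
Step 2: ratio = 8.85 / 8.83 = 1.0023
Step 3: ratio^k = 1.0023^1.106 = 1.0025
Step 4: t = t_rated * ratio^k = 2.7209 * 1.0025 = 2.728 hr

2.728 hr


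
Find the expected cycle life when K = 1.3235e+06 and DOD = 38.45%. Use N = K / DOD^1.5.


Step 1: DOD^1.5 = 38.45^1.5 = 238.42
Step 2: N = 1.3235e+06 / 238.42 = 5551 cycles

5551 cycles


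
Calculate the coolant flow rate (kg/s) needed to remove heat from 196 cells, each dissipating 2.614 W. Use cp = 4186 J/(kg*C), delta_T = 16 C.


Step 1: Total heat Q = 196 * 2.614 W = 512.34 W
Step 2: denom = cp * dT = 4186 * 16 = 66976
Step 3: m_dot = 512.34 / 66976 = 0.007650 kg/s

0.007650 kg/s


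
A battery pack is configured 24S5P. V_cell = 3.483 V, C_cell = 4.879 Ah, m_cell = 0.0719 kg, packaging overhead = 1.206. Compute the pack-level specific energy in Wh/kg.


Step 1: V_pack = 24 * 3.483 = 83.592 V
Step 2: C_pack = 5 * 4.879 = 24.395 Ah
Step 3: E_pack = V_pack * C_pack = 83.592 * 24.395 = 2039.2 Wh
Step 4: m_pack = 24 * 5 * 0.0719 * 1.206 = 10.405 kg
Step 5: ED = E_pack / m_pack = 2039.2 / 10.405 = 196.0 Wh/kg

196.0 Wh/kg


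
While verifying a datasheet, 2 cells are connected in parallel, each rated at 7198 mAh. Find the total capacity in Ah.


Convert: C_cell = 7198 mAh = 7.198 Ah
C_total = 2 * 7.198 = 14.396 Ah

14.396 Ah


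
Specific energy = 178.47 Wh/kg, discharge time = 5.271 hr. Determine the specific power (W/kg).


Specific power = 178.47 Wh/kg / 5.271 hr = 33.86 W/kg

33.86 W/kg


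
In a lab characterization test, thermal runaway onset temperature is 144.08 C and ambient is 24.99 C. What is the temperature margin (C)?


margin = T_onset - T_ambient = 144.08 - 24.99 = 119.09 C

119.09 C


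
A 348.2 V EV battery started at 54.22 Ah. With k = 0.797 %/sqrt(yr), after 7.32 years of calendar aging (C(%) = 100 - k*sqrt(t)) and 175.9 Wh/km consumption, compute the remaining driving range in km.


Step 1: capacity retention = 100 - 0.797 * sqrt(7.32) = 100 - 0.797 * 2.7055 = 97.844%
Step 2: C_now = 54.22 * 97.844/100 = 53.051 Ah
Step 3: E_pack = V * C_now = 348.2 * 53.051 = 18472 Wh
Step 4: range = E_pack / consumption = 18472 / 175.9 = 105.0 km

105.0 km


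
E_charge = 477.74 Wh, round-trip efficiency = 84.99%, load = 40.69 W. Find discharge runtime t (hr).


Step 1: E_discharge = eta/100 * E_charge = 84.99/100 * 477.74 = 406.03 Wh
Step 2: t = E_discharge / P = 406.03 / 40.69 = 9.979 hr

9.979 hr


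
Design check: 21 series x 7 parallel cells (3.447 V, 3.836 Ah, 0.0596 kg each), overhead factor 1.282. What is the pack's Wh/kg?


Step 1: V_pack = 21 * 3.447 = 72.387 V
Step 2: C_pack = 7 * 3.836 = 26.852 Ah
Step 3: E_pack = V_pack * C_pack = 72.387 * 26.852 = 1943.7 Wh
Step 4: m_pack = 21 * 7 * 0.0596 * 1.282 = 11.232 kg
Step 5: ED = E_pack / m_pack = 1943.7 / 11.232 = 173.1 Wh/kg

173.1 Wh/kg


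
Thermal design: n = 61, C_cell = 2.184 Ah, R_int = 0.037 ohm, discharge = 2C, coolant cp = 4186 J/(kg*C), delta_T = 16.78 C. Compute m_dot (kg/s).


Step 1: I = 2 * 2.184 = 4.368 A
Step 2: Q_cell = I^2 * R = 4.368^2 * 0.037 = 0.70594 W
Step 3: Q_total = 61 * 0.70594 = 43.062 W
Step 4: m_dot = Q_total / (cp * dT) = 43.062 / (4186 * 16.78) = 6.131e-04 kg/s

6.131e-04 kg/s


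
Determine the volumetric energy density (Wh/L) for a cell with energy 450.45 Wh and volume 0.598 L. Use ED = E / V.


Volumetric ED = 450.45 Wh / 0.598 L = 753.3 Wh/L

753.3 Wh/L


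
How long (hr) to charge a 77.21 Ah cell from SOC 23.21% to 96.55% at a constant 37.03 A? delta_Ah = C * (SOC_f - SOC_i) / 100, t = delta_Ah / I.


delta_Ah = 77.21 * (96.55 - 23.21) / 100 = 56.626 Ah
t = delta_Ah / I = 56.626 / 37.03 = 1.529 hr

1.529 hr


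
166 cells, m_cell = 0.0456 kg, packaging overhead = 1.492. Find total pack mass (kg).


Cell mass sum = 166 * 0.0456 = 7.5696 kg
With overhead 1.492: m_pack = 7.5696 * 1.492 = 11.29 kg

11.29 kg


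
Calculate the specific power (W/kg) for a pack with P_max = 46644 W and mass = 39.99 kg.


Specific power = 46644 W / 39.99 kg = 1166 W/kg

1166 W/kg


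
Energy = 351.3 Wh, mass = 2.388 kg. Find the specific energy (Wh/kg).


Specific energy = 351.3 Wh / 2.388 kg = 147.1 Wh/kg

147.1 Wh/kg


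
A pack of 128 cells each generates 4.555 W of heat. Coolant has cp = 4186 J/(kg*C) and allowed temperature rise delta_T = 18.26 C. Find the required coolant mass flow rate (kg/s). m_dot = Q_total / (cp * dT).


Step 1: Total heat Q = 128 * 4.555 W = 583.04 W
Step 2: denom = cp * dT = 4186 * 18.26 = 76436
Step 3: m_dot = 583.04 / 76436 = 0.007628 kg/s

0.007628 kg/s


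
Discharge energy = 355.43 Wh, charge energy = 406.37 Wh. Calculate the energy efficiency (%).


Round-trip efficiency = 355.43/406.37 * 100% = 87.46%

87.46%


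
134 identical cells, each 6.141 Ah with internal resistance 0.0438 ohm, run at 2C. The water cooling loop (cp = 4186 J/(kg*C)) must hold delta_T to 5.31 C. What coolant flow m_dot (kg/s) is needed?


Step 1: I = 2 * 6.141 = 12.282 A
Step 2: Q_cell = I^2 * R = 12.282^2 * 0.0438 = 6.6071 W
Step 3: Q_total = 134 * 6.6071 = 885.35 W
Step 4: m_dot = Q_total / (cp * dT) = 885.35 / (4186 * 5.31) = 0.03983 kg/s

0.03983 kg/s


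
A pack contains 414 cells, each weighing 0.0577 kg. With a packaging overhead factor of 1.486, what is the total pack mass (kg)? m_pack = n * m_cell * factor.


m_pack = n * m_cell * overhead = 414 * 0.0577 * 1.486 = 35.50 kg

35.50 kg


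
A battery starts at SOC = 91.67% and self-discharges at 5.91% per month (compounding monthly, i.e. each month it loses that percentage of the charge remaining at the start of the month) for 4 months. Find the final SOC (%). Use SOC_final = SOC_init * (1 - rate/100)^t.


decay = (1 - 5.91/100)^4 = 0.78374
SOC_final = 91.67 * 0.78374 = 71.85%

71.85%


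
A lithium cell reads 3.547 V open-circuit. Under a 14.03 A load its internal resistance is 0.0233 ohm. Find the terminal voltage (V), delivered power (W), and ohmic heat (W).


Step 1: V_terminal = OCV - I*R = 3.547 - 14.03 * 0.0233 = 3.2201 V
Step 2: P_out = V_terminal * I = 3.2201 * 14.03 = 45.18 W
Step 3: Q = I^2 * R = 14.03^2 * 0.0233 = 4.586 W

V=3.2201 V, P=45.18 W, Q=4.586 W


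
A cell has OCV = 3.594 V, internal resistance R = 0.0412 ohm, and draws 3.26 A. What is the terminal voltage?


IR drop = 3.26 * 0.0412 = 0.13431 V
V = 3.594 - 0.13431 = 3.460 V

3.460 V


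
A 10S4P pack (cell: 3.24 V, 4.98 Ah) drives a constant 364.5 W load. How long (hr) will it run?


Step 1: E_pack = Ns * V_cell * Np * C_cell = 10 * 3.24 * 4 * 4.98 = 645.41 Wh
Step 2: t = E_pack / P = 645.41 / 364.5 = 1.771 hr

1.771 hr


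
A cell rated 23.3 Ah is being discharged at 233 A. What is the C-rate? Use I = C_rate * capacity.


Rearranging: C_rate = 233 / 23.3 = 10C

10C


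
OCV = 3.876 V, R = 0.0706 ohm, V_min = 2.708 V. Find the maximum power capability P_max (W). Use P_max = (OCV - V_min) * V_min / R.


P_max = (OCV - V_min) * V_min / R = (3.876 - 2.708) * 2.708 / 0.0706 = 1.168 * 2.708 / 0.0706 = 44.80 W

44.80 W


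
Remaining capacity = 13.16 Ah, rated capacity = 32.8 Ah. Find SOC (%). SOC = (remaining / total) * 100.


SOC = (remaining / total) * 100 = (13.16 / 32.8) * 100 = 40.12%

40.12%
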